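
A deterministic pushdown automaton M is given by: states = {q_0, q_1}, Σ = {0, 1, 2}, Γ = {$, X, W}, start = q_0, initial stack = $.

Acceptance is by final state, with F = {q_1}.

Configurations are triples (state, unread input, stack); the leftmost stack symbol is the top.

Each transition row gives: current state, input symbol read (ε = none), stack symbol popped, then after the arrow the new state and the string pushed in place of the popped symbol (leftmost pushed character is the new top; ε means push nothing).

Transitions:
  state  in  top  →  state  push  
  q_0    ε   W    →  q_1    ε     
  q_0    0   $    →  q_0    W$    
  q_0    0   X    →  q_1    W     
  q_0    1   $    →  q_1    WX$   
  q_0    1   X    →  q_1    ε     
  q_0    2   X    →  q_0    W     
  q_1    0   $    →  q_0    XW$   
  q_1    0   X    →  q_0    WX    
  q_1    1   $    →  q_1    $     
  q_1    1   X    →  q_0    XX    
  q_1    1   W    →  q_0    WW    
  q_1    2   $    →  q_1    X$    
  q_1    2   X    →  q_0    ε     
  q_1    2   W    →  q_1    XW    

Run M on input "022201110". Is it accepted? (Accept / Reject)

Reject

(q_0, 022201110, $)
  read 0, top $: go to q_0, push W$ → (q_0, 22201110, W$)
  ε-move, top W: go to q_1, push ε → (q_1, 22201110, $)
  read 2, top $: go to q_1, push X$ → (q_1, 2201110, X$)
  read 2, top X: go to q_0, push ε → (q_0, 201110, $)
No transition applies at (q_0, 201110, $); input not fully consumed.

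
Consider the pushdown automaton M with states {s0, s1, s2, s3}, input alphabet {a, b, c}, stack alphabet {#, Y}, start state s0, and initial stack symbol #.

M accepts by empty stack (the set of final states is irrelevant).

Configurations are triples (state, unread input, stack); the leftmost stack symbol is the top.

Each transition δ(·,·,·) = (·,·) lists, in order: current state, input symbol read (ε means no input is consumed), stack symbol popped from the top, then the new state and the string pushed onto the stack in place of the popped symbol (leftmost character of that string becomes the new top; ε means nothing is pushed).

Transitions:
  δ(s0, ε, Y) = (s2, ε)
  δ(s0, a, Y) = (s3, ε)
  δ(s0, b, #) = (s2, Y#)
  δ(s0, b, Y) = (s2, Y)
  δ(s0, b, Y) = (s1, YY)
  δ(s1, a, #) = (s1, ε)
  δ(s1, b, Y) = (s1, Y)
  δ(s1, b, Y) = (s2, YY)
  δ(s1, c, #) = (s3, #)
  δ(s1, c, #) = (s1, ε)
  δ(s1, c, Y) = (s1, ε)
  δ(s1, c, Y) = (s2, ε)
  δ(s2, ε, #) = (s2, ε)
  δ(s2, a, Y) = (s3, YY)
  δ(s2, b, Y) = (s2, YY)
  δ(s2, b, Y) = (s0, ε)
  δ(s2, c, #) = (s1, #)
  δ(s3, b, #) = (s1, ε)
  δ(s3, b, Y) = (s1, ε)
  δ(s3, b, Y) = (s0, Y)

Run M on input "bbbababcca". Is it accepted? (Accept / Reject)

One accepting computation: (s0, bbbababcca, #) ⊢ (s2, bbababcca, Y#) ⊢ (s2, bababcca, YY#) ⊢ (s2, ababcca, YYY#) ⊢ (s3, babcca, YYYY#) ⊢ (s0, abcca, YYYY#) ⊢ (s3, bcca, YYY#) ⊢ (s1, cca, YY#) ⊢ (s1, ca, Y#) ⊢ (s1, a, #) ⊢ (s1, ε, ε)
All input consumed and the stack is empty.

Accept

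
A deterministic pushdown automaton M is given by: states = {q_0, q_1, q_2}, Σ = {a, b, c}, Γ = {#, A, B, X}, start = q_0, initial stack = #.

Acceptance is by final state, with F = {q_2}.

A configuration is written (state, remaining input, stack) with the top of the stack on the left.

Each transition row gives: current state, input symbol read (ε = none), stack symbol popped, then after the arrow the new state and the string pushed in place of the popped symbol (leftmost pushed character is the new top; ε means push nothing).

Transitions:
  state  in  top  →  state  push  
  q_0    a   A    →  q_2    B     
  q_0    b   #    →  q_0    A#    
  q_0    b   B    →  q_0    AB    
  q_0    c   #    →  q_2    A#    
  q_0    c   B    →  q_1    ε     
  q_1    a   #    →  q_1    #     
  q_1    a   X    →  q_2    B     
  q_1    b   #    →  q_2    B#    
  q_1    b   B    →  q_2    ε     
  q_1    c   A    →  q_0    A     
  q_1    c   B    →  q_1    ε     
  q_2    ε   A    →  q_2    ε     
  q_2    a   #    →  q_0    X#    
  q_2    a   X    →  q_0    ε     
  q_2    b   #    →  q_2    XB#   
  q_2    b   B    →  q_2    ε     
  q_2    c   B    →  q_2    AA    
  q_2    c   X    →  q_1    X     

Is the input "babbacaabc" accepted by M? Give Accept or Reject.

(q_0, babbacaabc, #)
  read b, top #: go to q_0, push A# → (q_0, abbacaabc, A#)
  read a, top A: go to q_2, push B → (q_2, bbacaabc, B#)
  read b, top B: go to q_2, push ε → (q_2, bacaabc, #)
  read b, top #: go to q_2, push XB# → (q_2, acaabc, XB#)
  read a, top X: go to q_0, push ε → (q_0, caabc, B#)
  read c, top B: go to q_1, push ε → (q_1, aabc, #)
  read a, top #: go to q_1, push # → (q_1, abc, #)
  read a, top #: go to q_1, push # → (q_1, bc, #)
  read b, top #: go to q_2, push B# → (q_2, c, B#)
  read c, top B: go to q_2, push AA → (q_2, ε, AA#)
All input consumed; state q_2 ∈ F.

Accept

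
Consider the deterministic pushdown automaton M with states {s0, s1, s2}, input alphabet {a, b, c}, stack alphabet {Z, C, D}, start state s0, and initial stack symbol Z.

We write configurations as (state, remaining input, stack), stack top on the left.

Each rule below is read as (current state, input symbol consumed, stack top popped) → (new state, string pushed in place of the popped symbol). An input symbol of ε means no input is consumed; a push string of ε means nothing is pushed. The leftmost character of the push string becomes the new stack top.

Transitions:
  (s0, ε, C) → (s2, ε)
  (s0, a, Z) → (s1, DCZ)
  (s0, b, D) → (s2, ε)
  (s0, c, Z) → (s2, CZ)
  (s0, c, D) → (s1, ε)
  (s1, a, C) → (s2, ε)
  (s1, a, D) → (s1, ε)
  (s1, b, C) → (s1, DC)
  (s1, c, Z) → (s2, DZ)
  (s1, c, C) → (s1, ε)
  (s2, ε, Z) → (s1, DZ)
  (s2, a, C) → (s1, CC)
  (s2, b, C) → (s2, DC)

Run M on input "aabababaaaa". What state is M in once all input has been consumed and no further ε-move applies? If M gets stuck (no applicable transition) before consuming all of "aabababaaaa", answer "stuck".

stuck

(s0, aabababaaaa, Z)
  read a, top Z: go to s1, push DCZ → (s1, abababaaaa, DCZ)
  read a, top D: go to s1, push ε → (s1, bababaaaa, CZ)
  read b, top C: go to s1, push DC → (s1, ababaaaa, DCZ)
  read a, top D: go to s1, push ε → (s1, babaaaa, CZ)
  read b, top C: go to s1, push DC → (s1, abaaaa, DCZ)
  read a, top D: go to s1, push ε → (s1, baaaa, CZ)
  read b, top C: go to s1, push DC → (s1, aaaa, DCZ)
  read a, top D: go to s1, push ε → (s1, aaa, CZ)
  read a, top C: go to s2, push ε → (s2, aa, Z)
  ε-move, top Z: go to s1, push DZ → (s1, aa, DZ)
  read a, top D: go to s1, push ε → (s1, a, Z)
No transition for (s1, a, top Z); M blocks with input a remaining.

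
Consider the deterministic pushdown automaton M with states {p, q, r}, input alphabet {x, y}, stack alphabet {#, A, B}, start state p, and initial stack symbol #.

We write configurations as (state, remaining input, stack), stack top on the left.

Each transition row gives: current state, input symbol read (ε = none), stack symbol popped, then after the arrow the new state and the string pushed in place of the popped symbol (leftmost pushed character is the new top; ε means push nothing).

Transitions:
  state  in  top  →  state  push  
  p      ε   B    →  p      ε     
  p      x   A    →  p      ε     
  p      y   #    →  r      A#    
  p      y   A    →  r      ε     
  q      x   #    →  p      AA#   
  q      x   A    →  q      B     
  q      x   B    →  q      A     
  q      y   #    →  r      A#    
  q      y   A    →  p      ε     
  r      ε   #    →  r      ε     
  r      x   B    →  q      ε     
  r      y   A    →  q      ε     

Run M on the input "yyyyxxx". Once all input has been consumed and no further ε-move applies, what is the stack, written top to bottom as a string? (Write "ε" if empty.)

#

(p, yyyyxxx, #) ⊢ (r, yyyxxx, A#) ⊢ (q, yyxxx, #) ⊢ (r, yxxx, A#) ⊢ (q, xxx, #) ⊢ (p, xx, AA#) ⊢ (p, x, A#) ⊢ (p, ε, #)
All input consumed in state p with stack #.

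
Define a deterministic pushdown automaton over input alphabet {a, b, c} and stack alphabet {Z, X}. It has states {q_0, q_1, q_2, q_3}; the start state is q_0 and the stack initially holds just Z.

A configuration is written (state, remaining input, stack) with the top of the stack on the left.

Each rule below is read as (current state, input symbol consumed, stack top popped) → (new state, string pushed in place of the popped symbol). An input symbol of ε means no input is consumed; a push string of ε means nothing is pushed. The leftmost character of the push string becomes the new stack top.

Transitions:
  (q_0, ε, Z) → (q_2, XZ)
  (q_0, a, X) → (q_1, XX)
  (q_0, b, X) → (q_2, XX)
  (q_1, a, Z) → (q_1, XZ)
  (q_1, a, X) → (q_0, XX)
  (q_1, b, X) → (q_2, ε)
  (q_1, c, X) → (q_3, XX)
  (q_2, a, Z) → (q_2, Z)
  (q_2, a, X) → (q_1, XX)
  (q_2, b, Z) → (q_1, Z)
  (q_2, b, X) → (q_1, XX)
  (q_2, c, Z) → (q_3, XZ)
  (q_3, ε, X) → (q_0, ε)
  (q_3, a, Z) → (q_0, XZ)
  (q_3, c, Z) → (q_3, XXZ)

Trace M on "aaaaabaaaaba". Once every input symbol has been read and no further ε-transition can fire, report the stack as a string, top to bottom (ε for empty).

(q_0, aaaaabaaaaba, Z) ⊢ (q_2, aaaaabaaaaba, XZ) ⊢ (q_1, aaaabaaaaba, XXZ) ⊢ (q_0, aaabaaaaba, XXXZ) ⊢ (q_1, aabaaaaba, XXXXZ) ⊢ (q_0, abaaaaba, XXXXXZ) ⊢ (q_1, baaaaba, XXXXXXZ) ⊢ (q_2, aaaaba, XXXXXZ) ⊢ (q_1, aaaba, XXXXXXZ) ⊢ (q_0, aaba, XXXXXXXZ) ⊢ (q_1, aba, XXXXXXXXZ) ⊢ (q_0, ba, XXXXXXXXXZ) ⊢ (q_2, a, XXXXXXXXXXZ) ⊢ (q_1, ε, XXXXXXXXXXXZ)
All input consumed in state q_1 with stack XXXXXXXXXXXZ.

XXXXXXXXXXXZ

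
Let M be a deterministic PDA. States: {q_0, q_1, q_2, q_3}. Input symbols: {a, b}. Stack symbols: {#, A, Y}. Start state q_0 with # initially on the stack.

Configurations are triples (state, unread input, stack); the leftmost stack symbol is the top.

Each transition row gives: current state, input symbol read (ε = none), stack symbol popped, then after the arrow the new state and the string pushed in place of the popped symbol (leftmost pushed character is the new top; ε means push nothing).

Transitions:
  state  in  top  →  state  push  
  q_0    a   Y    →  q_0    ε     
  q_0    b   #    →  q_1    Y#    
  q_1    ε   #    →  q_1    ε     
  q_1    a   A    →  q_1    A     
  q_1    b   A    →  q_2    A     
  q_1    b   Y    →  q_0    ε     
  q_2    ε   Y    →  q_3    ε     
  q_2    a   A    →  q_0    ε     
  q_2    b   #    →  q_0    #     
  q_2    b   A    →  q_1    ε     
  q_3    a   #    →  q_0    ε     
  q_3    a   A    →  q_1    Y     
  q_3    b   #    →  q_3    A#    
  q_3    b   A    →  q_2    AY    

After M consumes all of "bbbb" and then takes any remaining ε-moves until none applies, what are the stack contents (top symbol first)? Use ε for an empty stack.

(q_0, bbbb, #)
  read b, top #: go to q_1, push Y# → (q_1, bbb, Y#)
  read b, top Y: go to q_0, push ε → (q_0, bb, #)
  read b, top #: go to q_1, push Y# → (q_1, b, Y#)
  read b, top Y: go to q_0, push ε → (q_0, ε, #)
All input consumed in state q_0 with stack #.

#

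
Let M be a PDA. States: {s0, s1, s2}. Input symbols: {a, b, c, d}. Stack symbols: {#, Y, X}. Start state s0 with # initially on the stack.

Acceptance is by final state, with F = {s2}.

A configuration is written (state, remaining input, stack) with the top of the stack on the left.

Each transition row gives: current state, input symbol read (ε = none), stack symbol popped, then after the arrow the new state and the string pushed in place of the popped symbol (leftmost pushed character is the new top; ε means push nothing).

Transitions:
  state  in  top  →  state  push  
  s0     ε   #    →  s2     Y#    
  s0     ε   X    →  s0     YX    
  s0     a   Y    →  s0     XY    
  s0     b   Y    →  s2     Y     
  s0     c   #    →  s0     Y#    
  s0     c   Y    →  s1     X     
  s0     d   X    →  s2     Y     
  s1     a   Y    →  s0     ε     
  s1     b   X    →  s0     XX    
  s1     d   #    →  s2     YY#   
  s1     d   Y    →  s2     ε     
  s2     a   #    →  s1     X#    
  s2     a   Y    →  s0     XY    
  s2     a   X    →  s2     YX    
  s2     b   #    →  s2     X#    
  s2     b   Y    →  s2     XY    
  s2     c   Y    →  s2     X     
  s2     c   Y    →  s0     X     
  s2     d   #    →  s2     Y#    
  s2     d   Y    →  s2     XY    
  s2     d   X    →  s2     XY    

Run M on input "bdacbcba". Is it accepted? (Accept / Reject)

Reject

No computation consumes all input and reaches a final state.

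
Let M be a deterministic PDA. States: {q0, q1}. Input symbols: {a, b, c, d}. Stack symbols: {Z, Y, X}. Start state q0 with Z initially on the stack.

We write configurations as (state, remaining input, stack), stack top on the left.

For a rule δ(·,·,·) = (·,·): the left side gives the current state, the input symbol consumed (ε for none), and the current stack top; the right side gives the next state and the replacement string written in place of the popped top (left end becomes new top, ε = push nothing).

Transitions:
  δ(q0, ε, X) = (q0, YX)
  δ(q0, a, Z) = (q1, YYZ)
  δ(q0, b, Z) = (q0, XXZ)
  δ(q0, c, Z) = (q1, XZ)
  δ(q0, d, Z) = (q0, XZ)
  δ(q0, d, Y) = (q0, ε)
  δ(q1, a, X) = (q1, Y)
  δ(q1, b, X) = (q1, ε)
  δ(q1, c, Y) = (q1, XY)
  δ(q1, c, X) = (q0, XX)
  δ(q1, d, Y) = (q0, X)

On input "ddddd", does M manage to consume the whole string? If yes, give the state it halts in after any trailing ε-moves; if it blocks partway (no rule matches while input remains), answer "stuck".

q0

(q0, ddddd, Z)
  read d, top Z: go to q0, push XZ → (q0, dddd, XZ)
  ε-move, top X: go to q0, push YX → (q0, dddd, YXZ)
  read d, top Y: go to q0, push ε → (q0, ddd, XZ)
  ε-move, top X: go to q0, push YX → (q0, ddd, YXZ)
  read d, top Y: go to q0, push ε → (q0, dd, XZ)
  ε-move, top X: go to q0, push YX → (q0, dd, YXZ)
  read d, top Y: go to q0, push ε → (q0, d, XZ)
  ε-move, top X: go to q0, push YX → (q0, d, YXZ)
  read d, top Y: go to q0, push ε → (q0, ε, XZ)
  ε-move, top X: go to q0, push YX → (q0, ε, YXZ)
All input consumed; M is in state q0.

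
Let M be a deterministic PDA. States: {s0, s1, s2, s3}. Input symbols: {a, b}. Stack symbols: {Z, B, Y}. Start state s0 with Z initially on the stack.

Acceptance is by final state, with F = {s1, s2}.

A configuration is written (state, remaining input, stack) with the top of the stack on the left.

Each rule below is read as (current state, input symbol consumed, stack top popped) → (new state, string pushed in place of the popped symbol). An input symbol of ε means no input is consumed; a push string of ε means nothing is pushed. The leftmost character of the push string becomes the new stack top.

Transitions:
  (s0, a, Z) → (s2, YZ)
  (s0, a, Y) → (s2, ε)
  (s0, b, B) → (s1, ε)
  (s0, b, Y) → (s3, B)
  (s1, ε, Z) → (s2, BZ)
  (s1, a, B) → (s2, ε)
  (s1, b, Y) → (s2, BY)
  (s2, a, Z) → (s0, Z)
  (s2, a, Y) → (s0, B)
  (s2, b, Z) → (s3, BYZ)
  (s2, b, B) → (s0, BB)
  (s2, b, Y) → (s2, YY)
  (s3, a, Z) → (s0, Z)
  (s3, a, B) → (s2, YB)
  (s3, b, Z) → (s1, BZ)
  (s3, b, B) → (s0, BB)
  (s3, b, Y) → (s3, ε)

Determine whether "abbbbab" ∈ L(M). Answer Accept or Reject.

(s0, abbbbab, Z)
  read a, top Z: go to s2, push YZ → (s2, bbbbab, YZ)
  read b, top Y: go to s2, push YY → (s2, bbbab, YYZ)
  read b, top Y: go to s2, push YY → (s2, bbab, YYYZ)
  read b, top Y: go to s2, push YY → (s2, bab, YYYYZ)
  read b, top Y: go to s2, push YY → (s2, ab, YYYYYZ)
  read a, top Y: go to s0, push B → (s0, b, BYYYYZ)
  read b, top B: go to s1, push ε → (s1, ε, YYYYZ)
All input consumed; state s1 ∈ F.

Accept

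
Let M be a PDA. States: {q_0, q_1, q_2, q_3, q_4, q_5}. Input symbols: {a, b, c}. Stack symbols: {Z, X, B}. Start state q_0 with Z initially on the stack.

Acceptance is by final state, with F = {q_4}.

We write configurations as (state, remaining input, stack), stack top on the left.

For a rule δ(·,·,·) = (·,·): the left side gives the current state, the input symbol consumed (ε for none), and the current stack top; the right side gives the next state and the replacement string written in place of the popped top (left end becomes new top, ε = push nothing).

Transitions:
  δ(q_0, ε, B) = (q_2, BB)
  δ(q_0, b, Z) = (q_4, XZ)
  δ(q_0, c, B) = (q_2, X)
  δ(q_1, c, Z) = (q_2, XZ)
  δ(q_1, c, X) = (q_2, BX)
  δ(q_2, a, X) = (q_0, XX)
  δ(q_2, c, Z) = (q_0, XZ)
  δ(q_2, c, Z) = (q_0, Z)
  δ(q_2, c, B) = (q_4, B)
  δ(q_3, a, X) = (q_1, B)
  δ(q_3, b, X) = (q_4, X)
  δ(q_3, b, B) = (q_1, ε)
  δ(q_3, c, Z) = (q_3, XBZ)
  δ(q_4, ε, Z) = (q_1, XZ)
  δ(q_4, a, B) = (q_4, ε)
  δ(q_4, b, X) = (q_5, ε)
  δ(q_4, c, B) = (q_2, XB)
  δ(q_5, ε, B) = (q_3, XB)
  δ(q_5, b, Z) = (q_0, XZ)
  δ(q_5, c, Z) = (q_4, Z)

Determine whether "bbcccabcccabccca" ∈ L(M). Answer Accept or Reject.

Accept

One accepting computation: (q_0, bbcccabcccabccca, Z) ⊢ (q_4, bcccabcccabccca, XZ) ⊢ (q_5, cccabcccabccca, Z) ⊢ (q_4, ccabcccabccca, Z) ⊢ (q_1, ccabcccabccca, XZ) ⊢ (q_2, cabcccabccca, BXZ) ⊢ (q_4, abcccabccca, BXZ) ⊢ (q_4, bcccabccca, XZ) ⊢ (q_5, cccabccca, Z) ⊢ (q_4, ccabccca, Z) ⊢ (q_1, ccabccca, XZ) ⊢ (q_2, cabccca, BXZ) ⊢ (q_4, abccca, BXZ) ⊢ (q_4, bccca, XZ) ⊢ (q_5, ccca, Z) ⊢ (q_4, cca, Z) ⊢ (q_1, cca, XZ) ⊢ (q_2, ca, BXZ) ⊢ (q_4, a, BXZ) ⊢ (q_4, ε, XZ)
All input consumed and state q_4 ∈ F.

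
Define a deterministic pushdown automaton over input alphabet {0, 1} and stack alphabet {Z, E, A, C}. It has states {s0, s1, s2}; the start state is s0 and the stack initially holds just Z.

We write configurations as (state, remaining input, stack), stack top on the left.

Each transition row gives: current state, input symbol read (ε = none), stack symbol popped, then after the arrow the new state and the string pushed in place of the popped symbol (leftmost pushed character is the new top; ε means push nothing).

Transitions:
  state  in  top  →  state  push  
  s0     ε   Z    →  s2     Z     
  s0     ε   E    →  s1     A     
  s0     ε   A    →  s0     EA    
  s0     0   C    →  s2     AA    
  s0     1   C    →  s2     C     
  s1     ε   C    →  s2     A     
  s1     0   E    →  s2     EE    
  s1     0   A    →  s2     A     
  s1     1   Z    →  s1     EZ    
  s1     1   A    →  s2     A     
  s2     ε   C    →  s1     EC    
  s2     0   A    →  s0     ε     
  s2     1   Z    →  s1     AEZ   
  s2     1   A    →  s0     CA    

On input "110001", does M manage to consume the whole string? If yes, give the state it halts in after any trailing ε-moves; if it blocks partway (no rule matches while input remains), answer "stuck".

(s0, 110001, Z)
  ε-move, top Z: go to s2, push Z → (s2, 110001, Z)
  read 1, top Z: go to s1, push AEZ → (s1, 10001, AEZ)
  read 1, top A: go to s2, push A → (s2, 0001, AEZ)
  read 0, top A: go to s0, push ε → (s0, 001, EZ)
  ε-move, top E: go to s1, push A → (s1, 001, AZ)
  read 0, top A: go to s2, push A → (s2, 01, AZ)
  read 0, top A: go to s0, push ε → (s0, 1, Z)
  ε-move, top Z: go to s2, push Z → (s2, 1, Z)
  read 1, top Z: go to s1, push AEZ → (s1, ε, AEZ)
All input consumed; M is in state s1.

s1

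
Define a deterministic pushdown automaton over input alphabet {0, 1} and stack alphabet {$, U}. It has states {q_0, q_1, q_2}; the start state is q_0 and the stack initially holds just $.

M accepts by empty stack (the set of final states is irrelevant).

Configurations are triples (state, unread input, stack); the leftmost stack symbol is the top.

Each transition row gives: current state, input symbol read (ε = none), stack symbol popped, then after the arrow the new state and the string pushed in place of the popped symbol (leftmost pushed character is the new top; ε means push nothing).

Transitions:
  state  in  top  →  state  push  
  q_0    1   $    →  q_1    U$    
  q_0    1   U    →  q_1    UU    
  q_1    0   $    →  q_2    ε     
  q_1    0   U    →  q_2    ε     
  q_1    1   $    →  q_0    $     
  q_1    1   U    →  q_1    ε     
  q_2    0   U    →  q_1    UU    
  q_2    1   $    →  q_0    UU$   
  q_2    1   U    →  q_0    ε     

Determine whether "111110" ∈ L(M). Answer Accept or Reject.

Accept

(q_0, 111110, $)
  read 1, top $: go to q_1, push U$ → (q_1, 11110, U$)
  read 1, top U: go to q_1, push ε → (q_1, 1110, $)
  read 1, top $: go to q_0, push $ → (q_0, 110, $)
  read 1, top $: go to q_1, push U$ → (q_1, 10, U$)
  read 1, top U: go to q_1, push ε → (q_1, 0, $)
  read 0, top $: go to q_2, push ε → (q_2, ε, ε)
All input consumed and the stack is empty.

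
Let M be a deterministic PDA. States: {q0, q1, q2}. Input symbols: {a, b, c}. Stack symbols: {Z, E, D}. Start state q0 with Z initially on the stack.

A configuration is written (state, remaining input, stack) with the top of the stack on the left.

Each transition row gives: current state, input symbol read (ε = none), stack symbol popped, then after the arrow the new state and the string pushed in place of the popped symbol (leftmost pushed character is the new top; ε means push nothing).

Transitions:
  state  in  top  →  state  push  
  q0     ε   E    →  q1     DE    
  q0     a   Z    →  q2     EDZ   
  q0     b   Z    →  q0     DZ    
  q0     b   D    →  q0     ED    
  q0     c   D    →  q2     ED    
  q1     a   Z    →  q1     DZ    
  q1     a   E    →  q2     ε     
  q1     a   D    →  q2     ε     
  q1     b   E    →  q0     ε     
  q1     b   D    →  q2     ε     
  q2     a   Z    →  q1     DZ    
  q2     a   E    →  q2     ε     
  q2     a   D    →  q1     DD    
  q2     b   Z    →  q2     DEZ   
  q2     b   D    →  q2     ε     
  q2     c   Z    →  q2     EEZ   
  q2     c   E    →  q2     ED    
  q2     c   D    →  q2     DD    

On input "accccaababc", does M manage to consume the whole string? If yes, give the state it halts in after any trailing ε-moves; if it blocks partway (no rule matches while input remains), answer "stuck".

q2

(q0, accccaababc, Z)
  read a, top Z: go to q2, push EDZ → (q2, ccccaababc, EDZ)
  read c, top E: go to q2, push ED → (q2, cccaababc, EDDZ)
  read c, top E: go to q2, push ED → (q2, ccaababc, EDDDZ)
  read c, top E: go to q2, push ED → (q2, caababc, EDDDDZ)
  read c, top E: go to q2, push ED → (q2, aababc, EDDDDDZ)
  read a, top E: go to q2, push ε → (q2, ababc, DDDDDZ)
  read a, top D: go to q1, push DD → (q1, babc, DDDDDDZ)
  read b, top D: go to q2, push ε → (q2, abc, DDDDDZ)
  read a, top D: go to q1, push DD → (q1, bc, DDDDDDZ)
  read b, top D: go to q2, push ε → (q2, c, DDDDDZ)
  read c, top D: go to q2, push DD → (q2, ε, DDDDDDZ)
All input consumed; M is in state q2.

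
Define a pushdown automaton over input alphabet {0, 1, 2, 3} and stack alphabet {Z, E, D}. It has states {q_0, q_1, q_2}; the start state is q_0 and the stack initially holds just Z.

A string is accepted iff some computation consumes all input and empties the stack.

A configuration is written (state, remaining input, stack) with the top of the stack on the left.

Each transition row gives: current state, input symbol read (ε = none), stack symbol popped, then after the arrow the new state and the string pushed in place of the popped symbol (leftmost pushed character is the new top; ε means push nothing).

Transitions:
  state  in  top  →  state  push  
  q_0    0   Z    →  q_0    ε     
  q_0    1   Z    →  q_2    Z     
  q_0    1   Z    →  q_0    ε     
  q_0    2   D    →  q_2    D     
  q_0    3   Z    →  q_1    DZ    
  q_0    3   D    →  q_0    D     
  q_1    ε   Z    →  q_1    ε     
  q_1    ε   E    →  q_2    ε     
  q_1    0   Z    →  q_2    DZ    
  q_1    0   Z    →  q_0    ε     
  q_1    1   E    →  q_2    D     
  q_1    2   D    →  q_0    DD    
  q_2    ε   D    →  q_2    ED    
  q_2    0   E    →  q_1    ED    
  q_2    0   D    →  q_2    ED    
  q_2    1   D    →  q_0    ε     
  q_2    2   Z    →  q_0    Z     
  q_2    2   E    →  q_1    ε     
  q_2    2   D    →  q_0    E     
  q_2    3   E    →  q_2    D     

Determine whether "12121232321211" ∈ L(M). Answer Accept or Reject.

One accepting computation: (q_0, 12121232321211, Z) ⊢ (q_2, 2121232321211, Z) ⊢ (q_0, 121232321211, Z) ⊢ (q_2, 21232321211, Z) ⊢ (q_0, 1232321211, Z) ⊢ (q_2, 232321211, Z) ⊢ (q_0, 32321211, Z) ⊢ (q_1, 2321211, DZ) ⊢ (q_0, 321211, DDZ) ⊢ (q_0, 21211, DDZ) ⊢ (q_2, 1211, DDZ) ⊢ (q_0, 211, DZ) ⊢ (q_2, 11, DZ) ⊢ (q_0, 1, Z) ⊢ (q_0, ε, ε)
All input consumed and the stack is empty.

Accept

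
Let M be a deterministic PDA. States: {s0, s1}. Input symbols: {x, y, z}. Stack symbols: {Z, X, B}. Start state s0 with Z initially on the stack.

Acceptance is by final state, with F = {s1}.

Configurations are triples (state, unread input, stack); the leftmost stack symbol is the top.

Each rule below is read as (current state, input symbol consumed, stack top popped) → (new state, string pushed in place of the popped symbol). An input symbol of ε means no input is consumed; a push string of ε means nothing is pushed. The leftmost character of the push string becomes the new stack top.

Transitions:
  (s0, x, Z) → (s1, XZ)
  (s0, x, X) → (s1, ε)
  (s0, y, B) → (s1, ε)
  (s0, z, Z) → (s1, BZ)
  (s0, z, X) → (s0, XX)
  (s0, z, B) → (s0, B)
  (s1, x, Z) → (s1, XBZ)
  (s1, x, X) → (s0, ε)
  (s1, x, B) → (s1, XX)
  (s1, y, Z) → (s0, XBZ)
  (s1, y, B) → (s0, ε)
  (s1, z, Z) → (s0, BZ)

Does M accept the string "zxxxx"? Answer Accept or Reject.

(s0, zxxxx, Z)
  read z, top Z: go to s1, push BZ → (s1, xxxx, BZ)
  read x, top B: go to s1, push XX → (s1, xxx, XXZ)
  read x, top X: go to s0, push ε → (s0, xx, XZ)
  read x, top X: go to s1, push ε → (s1, x, Z)
  read x, top Z: go to s1, push XBZ → (s1, ε, XBZ)
All input consumed; state s1 ∈ F.

Accept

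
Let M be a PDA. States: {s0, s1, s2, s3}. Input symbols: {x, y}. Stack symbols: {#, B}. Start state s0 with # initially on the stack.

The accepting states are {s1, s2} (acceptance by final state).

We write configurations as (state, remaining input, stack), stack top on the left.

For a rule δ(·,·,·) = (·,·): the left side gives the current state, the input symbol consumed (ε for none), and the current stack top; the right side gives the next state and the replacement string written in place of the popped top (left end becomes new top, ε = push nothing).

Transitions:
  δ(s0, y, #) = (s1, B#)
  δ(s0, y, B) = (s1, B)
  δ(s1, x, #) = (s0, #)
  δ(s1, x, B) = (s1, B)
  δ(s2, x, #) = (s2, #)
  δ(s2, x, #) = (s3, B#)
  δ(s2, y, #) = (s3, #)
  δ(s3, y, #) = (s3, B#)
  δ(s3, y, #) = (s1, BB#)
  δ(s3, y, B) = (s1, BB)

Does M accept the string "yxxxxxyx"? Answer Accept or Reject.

No computation consumes all input and reaches a final state.

Reject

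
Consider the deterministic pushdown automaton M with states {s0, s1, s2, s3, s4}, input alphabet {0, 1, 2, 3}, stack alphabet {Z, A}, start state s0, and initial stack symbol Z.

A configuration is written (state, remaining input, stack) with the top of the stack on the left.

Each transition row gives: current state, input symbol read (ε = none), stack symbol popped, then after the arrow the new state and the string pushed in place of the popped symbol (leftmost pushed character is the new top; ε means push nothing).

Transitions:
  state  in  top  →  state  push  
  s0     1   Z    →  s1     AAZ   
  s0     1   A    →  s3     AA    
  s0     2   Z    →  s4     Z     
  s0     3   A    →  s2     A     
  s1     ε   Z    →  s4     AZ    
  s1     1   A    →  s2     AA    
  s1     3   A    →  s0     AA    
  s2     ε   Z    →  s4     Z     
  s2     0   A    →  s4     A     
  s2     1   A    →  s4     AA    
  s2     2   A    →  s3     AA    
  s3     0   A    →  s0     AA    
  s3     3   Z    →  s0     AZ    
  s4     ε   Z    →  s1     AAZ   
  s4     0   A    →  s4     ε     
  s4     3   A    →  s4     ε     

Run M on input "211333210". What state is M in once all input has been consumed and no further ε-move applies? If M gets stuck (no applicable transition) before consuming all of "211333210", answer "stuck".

(s0, 211333210, Z)
  read 2, top Z: go to s4, push Z → (s4, 11333210, Z)
  ε-move, top Z: go to s1, push AAZ → (s1, 11333210, AAZ)
  read 1, top A: go to s2, push AA → (s2, 1333210, AAAZ)
  read 1, top A: go to s4, push AA → (s4, 333210, AAAAZ)
  read 3, top A: go to s4, push ε → (s4, 33210, AAAZ)
  read 3, top A: go to s4, push ε → (s4, 3210, AAZ)
  read 3, top A: go to s4, push ε → (s4, 210, AZ)
No transition for (s4, 2, top A); M blocks with input 210 remaining.

stuck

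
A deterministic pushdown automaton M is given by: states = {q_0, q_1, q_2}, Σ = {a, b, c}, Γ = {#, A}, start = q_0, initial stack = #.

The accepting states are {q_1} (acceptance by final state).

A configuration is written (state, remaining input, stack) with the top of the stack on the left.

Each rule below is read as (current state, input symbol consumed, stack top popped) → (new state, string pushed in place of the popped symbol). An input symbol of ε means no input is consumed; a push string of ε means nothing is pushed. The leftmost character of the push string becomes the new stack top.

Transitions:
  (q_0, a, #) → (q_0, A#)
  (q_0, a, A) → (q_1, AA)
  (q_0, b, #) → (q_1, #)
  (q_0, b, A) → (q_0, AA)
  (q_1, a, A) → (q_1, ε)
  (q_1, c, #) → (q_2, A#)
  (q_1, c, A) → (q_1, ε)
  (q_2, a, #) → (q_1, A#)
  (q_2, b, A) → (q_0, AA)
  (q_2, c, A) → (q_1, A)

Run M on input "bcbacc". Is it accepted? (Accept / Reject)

Accept

(q_0, bcbacc, #) ⊢ (q_1, cbacc, #) ⊢ (q_2, bacc, A#) ⊢ (q_0, acc, AA#) ⊢ (q_1, cc, AAA#) ⊢ (q_1, c, AA#) ⊢ (q_1, ε, A#)
All input consumed; state q_1 ∈ F.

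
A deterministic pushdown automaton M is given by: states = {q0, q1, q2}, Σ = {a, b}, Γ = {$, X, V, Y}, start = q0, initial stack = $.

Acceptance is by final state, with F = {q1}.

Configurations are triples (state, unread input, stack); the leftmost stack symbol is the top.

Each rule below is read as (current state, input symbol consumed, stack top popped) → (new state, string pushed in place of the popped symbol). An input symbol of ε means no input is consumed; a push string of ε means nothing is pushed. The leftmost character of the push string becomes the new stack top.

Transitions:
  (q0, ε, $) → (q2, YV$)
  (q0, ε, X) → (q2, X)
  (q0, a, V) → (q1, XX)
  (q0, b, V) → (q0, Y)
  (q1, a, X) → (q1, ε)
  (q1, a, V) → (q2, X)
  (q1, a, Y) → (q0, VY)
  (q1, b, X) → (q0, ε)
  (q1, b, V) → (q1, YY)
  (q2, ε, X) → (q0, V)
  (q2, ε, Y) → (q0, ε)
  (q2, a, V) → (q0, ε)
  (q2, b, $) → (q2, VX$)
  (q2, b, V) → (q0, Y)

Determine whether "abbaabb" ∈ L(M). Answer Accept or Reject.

(q0, abbaabb, $) ⊢ (q2, abbaabb, YV$) ⊢ (q0, abbaabb, V$) ⊢ (q1, bbaabb, XX$) ⊢ (q0, baabb, X$) ⊢ (q2, baabb, X$) ⊢ (q0, baabb, V$) ⊢ (q0, aabb, Y$)
No transition applies at (q0, aabb, Y$); input not fully consumed.

Reject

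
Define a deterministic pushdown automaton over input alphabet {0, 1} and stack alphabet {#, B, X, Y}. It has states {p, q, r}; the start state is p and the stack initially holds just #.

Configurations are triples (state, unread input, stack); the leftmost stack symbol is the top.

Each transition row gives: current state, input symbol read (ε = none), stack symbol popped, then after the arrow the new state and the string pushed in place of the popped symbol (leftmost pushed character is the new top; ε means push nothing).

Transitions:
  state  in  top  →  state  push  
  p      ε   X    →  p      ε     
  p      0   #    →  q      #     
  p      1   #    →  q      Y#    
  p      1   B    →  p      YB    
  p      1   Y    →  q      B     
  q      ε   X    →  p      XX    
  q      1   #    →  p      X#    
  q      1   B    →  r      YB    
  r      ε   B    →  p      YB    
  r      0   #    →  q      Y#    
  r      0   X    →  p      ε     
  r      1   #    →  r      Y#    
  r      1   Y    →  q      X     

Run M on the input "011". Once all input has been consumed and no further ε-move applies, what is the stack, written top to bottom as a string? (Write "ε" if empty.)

(p, 011, #) ⊢ (q, 11, #) ⊢ (p, 1, X#) ⊢ (p, 1, #) ⊢ (q, ε, Y#)
All input consumed in state q with stack Y#.

Y#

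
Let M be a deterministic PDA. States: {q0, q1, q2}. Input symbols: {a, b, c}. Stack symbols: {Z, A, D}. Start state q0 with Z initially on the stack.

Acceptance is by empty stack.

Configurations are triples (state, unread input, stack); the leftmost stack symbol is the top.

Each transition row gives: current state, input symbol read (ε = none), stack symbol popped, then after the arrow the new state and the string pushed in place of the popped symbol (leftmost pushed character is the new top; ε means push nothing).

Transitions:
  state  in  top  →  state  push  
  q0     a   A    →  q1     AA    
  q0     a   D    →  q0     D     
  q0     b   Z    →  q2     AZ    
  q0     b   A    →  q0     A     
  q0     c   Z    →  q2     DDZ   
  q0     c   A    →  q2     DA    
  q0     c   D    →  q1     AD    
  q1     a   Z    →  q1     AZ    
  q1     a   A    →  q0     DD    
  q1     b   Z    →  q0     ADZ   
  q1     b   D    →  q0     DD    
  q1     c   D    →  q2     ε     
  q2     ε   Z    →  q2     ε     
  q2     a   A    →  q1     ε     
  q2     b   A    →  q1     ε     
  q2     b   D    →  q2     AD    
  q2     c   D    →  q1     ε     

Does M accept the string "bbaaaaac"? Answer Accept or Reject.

(q0, bbaaaaac, Z) ⊢ (q2, baaaaac, AZ) ⊢ (q1, aaaaac, Z) ⊢ (q1, aaaac, AZ) ⊢ (q0, aaac, DDZ) ⊢ (q0, aac, DDZ) ⊢ (q0, ac, DDZ) ⊢ (q0, c, DDZ) ⊢ (q1, ε, ADDZ)
All input consumed; stack is ADDZ, not empty, and no further ε-move applies.

Reject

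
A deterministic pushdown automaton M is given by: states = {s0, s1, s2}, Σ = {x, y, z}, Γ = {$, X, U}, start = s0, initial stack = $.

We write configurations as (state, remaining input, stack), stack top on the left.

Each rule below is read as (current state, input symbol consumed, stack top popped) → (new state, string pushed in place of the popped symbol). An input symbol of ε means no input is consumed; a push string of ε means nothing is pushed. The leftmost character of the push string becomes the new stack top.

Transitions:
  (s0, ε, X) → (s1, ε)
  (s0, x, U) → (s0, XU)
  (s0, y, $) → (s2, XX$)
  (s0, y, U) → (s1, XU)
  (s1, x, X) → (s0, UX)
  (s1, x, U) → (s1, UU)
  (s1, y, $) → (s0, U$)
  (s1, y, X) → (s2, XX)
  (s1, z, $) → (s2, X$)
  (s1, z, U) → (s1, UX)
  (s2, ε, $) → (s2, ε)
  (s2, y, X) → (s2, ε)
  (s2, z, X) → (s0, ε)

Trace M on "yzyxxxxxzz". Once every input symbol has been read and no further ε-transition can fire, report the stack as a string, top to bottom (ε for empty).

UXXUUUU$

(s0, yzyxxxxxzz, $)
  read y, top $: go to s2, push XX$ → (s2, zyxxxxxzz, XX$)
  read z, top X: go to s0, push ε → (s0, yxxxxxzz, X$)
  ε-move, top X: go to s1, push ε → (s1, yxxxxxzz, $)
  read y, top $: go to s0, push U$ → (s0, xxxxxzz, U$)
  read x, top U: go to s0, push XU → (s0, xxxxzz, XU$)
  ε-move, top X: go to s1, push ε → (s1, xxxxzz, U$)
  read x, top U: go to s1, push UU → (s1, xxxzz, UU$)
  read x, top U: go to s1, push UU → (s1, xxzz, UUU$)
  read x, top U: go to s1, push UU → (s1, xzz, UUUU$)
  read x, top U: go to s1, push UU → (s1, zz, UUUUU$)
  read z, top U: go to s1, push UX → (s1, z, UXUUUU$)
  read z, top U: go to s1, push UX → (s1, ε, UXXUUUU$)
All input consumed in state s1 with stack UXXUUUU$.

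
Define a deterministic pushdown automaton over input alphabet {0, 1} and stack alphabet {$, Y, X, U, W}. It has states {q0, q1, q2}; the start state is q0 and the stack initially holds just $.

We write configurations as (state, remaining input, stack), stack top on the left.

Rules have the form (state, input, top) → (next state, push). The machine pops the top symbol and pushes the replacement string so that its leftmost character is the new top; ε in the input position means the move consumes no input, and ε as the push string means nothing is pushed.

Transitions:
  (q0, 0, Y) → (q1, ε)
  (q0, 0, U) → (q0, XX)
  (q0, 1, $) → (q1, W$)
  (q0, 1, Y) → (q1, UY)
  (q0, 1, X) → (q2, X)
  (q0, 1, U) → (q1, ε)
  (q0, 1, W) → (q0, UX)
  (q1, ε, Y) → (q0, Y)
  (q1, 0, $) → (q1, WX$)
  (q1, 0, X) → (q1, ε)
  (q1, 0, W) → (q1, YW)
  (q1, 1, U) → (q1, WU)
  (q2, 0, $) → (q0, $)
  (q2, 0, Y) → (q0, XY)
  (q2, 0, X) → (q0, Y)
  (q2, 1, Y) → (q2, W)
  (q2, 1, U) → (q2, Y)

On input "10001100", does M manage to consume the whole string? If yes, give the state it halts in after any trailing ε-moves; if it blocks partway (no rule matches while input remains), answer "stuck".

(q0, 10001100, $) ⊢ (q1, 0001100, W$) ⊢ (q1, 001100, YW$) ⊢ (q0, 001100, YW$) ⊢ (q1, 01100, W$) ⊢ (q1, 1100, YW$) ⊢ (q0, 1100, YW$) ⊢ (q1, 100, UYW$) ⊢ (q1, 00, WUYW$) ⊢ (q1, 0, YWUYW$) ⊢ (q0, 0, YWUYW$) ⊢ (q1, ε, WUYW$)
All input consumed; M is in state q1.

q1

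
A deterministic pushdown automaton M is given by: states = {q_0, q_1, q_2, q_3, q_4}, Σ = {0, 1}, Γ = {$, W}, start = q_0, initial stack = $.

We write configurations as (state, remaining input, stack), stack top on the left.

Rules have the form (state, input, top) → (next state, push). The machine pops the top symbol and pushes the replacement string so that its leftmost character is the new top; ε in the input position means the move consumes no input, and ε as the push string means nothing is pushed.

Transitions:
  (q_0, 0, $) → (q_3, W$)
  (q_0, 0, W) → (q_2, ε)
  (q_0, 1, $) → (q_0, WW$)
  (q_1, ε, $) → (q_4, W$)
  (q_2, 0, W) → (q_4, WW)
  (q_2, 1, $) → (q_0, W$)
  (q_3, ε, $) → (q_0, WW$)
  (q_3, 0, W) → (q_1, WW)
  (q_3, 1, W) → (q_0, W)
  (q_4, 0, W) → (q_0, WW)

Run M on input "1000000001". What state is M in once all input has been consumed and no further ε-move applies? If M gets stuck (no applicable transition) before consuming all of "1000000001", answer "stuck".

stuck

(q_0, 1000000001, $)
  read 1, top $: go to q_0, push WW$ → (q_0, 000000001, WW$)
  read 0, top W: go to q_2, push ε → (q_2, 00000001, W$)
  read 0, top W: go to q_4, push WW → (q_4, 0000001, WW$)
  read 0, top W: go to q_0, push WW → (q_0, 000001, WWW$)
  read 0, top W: go to q_2, push ε → (q_2, 00001, WW$)
  read 0, top W: go to q_4, push WW → (q_4, 0001, WWW$)
  read 0, top W: go to q_0, push WW → (q_0, 001, WWWW$)
  read 0, top W: go to q_2, push ε → (q_2, 01, WWW$)
  read 0, top W: go to q_4, push WW → (q_4, 1, WWWW$)
No transition for (q_4, 1, top W); M blocks with input 1 remaining.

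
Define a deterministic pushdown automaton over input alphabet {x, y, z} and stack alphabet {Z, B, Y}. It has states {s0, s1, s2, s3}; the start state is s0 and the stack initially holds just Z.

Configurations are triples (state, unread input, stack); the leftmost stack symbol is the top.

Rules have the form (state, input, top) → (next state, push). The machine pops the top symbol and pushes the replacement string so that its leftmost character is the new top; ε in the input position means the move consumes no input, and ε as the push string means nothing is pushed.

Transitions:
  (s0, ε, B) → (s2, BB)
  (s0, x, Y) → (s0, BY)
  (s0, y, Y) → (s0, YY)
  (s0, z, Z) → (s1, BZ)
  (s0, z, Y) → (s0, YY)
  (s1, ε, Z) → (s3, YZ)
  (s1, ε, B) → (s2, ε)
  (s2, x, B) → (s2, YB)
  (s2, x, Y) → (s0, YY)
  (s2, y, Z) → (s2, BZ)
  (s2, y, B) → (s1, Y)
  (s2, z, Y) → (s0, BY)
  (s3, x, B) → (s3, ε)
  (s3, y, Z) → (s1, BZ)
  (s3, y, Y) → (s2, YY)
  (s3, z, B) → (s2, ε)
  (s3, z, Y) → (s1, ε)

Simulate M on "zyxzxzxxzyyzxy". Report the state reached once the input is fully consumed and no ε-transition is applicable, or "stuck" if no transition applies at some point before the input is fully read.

s1

(s0, zyxzxzxxzyyzxy, Z)
  read z, top Z: go to s1, push BZ → (s1, yxzxzxxzyyzxy, BZ)
  ε-move, top B: go to s2, push ε → (s2, yxzxzxxzyyzxy, Z)
  read y, top Z: go to s2, push BZ → (s2, xzxzxxzyyzxy, BZ)
  read x, top B: go to s2, push YB → (s2, zxzxxzyyzxy, YBZ)
  read z, top Y: go to s0, push BY → (s0, xzxxzyyzxy, BYBZ)
  ε-move, top B: go to s2, push BB → (s2, xzxxzyyzxy, BBYBZ)
  read x, top B: go to s2, push YB → (s2, zxxzyyzxy, YBBYBZ)
  read z, top Y: go to s0, push BY → (s0, xxzyyzxy, BYBBYBZ)
  ε-move, top B: go to s2, push BB → (s2, xxzyyzxy, BBYBBYBZ)
  read x, top B: go to s2, push YB → (s2, xzyyzxy, YBBYBBYBZ)
  read x, top Y: go to s0, push YY → (s0, zyyzxy, YYBBYBBYBZ)
  read z, top Y: go to s0, push YY → (s0, yyzxy, YYYBBYBBYBZ)
  read y, top Y: go to s0, push YY → (s0, yzxy, YYYYBBYBBYBZ)
  read y, top Y: go to s0, push YY → (s0, zxy, YYYYYBBYBBYBZ)
  read z, top Y: go to s0, push YY → (s0, xy, YYYYYYBBYBBYBZ)
  read x, top Y: go to s0, push BY → (s0, y, BYYYYYYBBYBBYBZ)
  ε-move, top B: go to s2, push BB → (s2, y, BBYYYYYYBBYBBYBZ)
  read y, top B: go to s1, push Y → (s1, ε, YBYYYYYYBBYBBYBZ)
All input consumed; M is in state s1.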